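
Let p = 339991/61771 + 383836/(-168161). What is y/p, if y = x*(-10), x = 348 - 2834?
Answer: 4695137855212/608423509 ≈ 7716.9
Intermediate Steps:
x = -2486
p = 33463292995/10387473131 (p = 339991*(1/61771) + 383836*(-1/168161) = 339991/61771 - 383836/168161 = 33463292995/10387473131 ≈ 3.2215)
y = 24860 (y = -2486*(-10) = 24860)
y/p = 24860/(33463292995/10387473131) = 24860*(10387473131/33463292995) = 4695137855212/608423509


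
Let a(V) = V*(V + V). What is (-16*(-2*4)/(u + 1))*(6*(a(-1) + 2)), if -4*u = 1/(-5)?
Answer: 20480/7 ≈ 2925.7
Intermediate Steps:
a(V) = 2*V**2 (a(V) = V*(2*V) = 2*V**2)
u = 1/20 (u = -1/4/(-5) = -1/4*(-1/5) = 1/20 ≈ 0.050000)
(-16*(-2*4)/(u + 1))*(6*(a(-1) + 2)) = (-16*(-2*4)/(1/20 + 1))*(6*(2*(-1)**2 + 2)) = (-(-128)/21/20)*(6*(2*1 + 2)) = (-(-128)*20/21)*(6*(2 + 2)) = (-16*(-160/21))*(6*4) = (2560/21)*24 = 20480/7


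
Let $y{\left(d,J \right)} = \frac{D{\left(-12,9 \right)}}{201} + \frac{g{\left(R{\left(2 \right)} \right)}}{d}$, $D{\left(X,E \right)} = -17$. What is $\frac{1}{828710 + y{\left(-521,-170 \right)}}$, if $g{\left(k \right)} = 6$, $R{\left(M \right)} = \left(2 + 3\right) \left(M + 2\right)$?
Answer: $\frac{104721}{86783329847} \approx 1.2067 \cdot 10^{-6}$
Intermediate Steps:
$R{\left(M \right)} = 10 + 5 M$ ($R{\left(M \right)} = 5 \left(2 + M\right) = 10 + 5 M$)
$y{\left(d,J \right)} = - \frac{17}{201} + \frac{6}{d}$
$\frac{1}{828710 + y{\left(-521,-170 \right)}} = \frac{1}{828710 - \left(\frac{17}{201} - \frac{6}{-521}\right)} = \frac{1}{828710 + \left(- \frac{17}{201} + 6 \left(- \frac{1}{521}\right)\right)} = \frac{1}{828710 - \frac{10063}{104721}} = \frac{1}{\frac{86783329847}{104721}} = \frac{104721}{86783329847}$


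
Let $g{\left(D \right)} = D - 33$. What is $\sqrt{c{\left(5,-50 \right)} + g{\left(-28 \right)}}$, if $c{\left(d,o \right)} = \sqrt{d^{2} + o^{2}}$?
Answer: $\sqrt{-61 + 5 \sqrt{101}} \approx 3.2788 i$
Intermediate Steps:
$g{\left(D \right)} = -33 + D$ ($g{\left(D \right)} = D - 33 = -33 + D$)
$\sqrt{c{\left(5,-50 \right)} + g{\left(-28 \right)}} = \sqrt{\sqrt{5^{2} + \left(-50\right)^{2}} - 61} = \sqrt{\sqrt{25 + 2500} - 61} = \sqrt{\sqrt{2525} - 61} = \sqrt{5 \sqrt{101} - 61} = \sqrt{-61 + 5 \sqrt{101}}$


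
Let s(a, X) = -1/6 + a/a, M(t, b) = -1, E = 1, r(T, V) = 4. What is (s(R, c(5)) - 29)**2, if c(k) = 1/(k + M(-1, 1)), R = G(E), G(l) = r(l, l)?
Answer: 28561/36 ≈ 793.36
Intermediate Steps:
G(l) = 4
R = 4
c(k) = 1/(-1 + k) (c(k) = 1/(k - 1) = 1/(-1 + k))
s(a, X) = 5/6 (s(a, X) = -1*1/6 + 1 = -1/6 + 1 = 5/6)
(s(R, c(5)) - 29)**2 = (5/6 - 29)**2 = (-169/6)**2 = 28561/36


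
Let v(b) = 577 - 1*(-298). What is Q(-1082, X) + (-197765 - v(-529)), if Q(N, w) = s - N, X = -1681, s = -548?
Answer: -198106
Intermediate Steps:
Q(N, w) = -548 - N
v(b) = 875 (v(b) = 577 + 298 = 875)
Q(-1082, X) + (-197765 - v(-529)) = (-548 - 1*(-1082)) + (-197765 - 1*875) = (-548 + 1082) + (-197765 - 875) = 534 - 198640 = -198106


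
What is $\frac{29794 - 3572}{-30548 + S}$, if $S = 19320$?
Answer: $- \frac{1873}{802} \approx -2.3354$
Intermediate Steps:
$\frac{29794 - 3572}{-30548 + S} = \frac{29794 - 3572}{-30548 + 19320} = \frac{29794 + \left(-23541 + 19969\right)}{-11228} = \left(29794 - 3572\right) \left(- \frac{1}{11228}\right) = 26222 \left(- \frac{1}{11228}\right) = - \frac{1873}{802}$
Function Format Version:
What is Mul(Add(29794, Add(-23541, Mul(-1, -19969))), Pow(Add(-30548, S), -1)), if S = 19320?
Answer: Rational(-1873, 802) ≈ -2.3354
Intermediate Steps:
Mul(Add(29794, Add(-23541, Mul(-1, -19969))), Pow(Add(-30548, S), -1)) = Mul(Add(29794, Add(-23541, Mul(-1, -19969))), Pow(Add(-30548, 19320), -1)) = Mul(Add(29794, Add(-23541, 19969)), Pow(-11228, -1)) = Mul(Add(29794, -3572), Rational(-1, 11228)) = Mul(26222, Rational(-1, 11228)) = Rational(-1873, 802)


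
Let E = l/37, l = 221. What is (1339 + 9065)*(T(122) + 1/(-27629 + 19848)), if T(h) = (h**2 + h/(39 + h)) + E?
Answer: 7180908050061864/46351417 ≈ 1.5492e+8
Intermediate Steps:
E = 221/37 ≈ 5.9730
T(h) = 221/37 + h**2 + h/(39 + h) (T(h) = (h**2 + h/(39 + h)) + 221/37 = 221/37 + h**2 + h/(39 + h))
(1339 + 9065)*(T(122) + 1/(-27629 + 19848)) = (1339 + 9065)*((8619 + 37*122**3 + 258*122 + 1443*122**2)/(37*(39 + 122)) + 1/(-27629 + 19848)) = 10404*((1/37)*(8619 + 37*1815848 + 31476 + 1443*14884)/161 + 1/(-7781)) = 10404*((1/37)*(1/161)*(8619 + 67186376 + 31476 + 21477612) - 1/7781) = 10404*((1/37)*(1/161)*88704083 - 1/7781) = 10404*(88704083/5957 - 1/7781) = 10404*(690206463866/46351417) = 7180908050061864/46351417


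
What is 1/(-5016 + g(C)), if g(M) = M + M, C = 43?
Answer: -1/4930 ≈ -0.00020284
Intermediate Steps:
g(M) = 2*M
1/(-5016 + g(C)) = 1/(-5016 + 2*43) = 1/(-5016 + 86) = 1/(-4930) = -1/4930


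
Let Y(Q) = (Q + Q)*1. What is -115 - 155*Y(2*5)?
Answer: -3215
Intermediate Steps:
Y(Q) = 2*Q (Y(Q) = (2*Q)*1 = 2*Q)
-115 - 155*Y(2*5) = -115 - 310*2*5 = -115 - 310*10 = -115 - 155*20 = -115 - 3100 = -3215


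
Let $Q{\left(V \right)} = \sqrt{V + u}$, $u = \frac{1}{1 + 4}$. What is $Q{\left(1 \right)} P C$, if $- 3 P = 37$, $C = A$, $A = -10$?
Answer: $\frac{74 \sqrt{30}}{3} \approx 135.1$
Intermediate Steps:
$C = -10$
$u = \frac{1}{5} \approx 0.2$
$P = - \frac{37}{3}$ ($P = \left(- \frac{1}{3}\right) 37 = - \frac{37}{3} \approx -12.333$)
$Q{\left(V \right)} = \sqrt{\frac{1}{5} + V}$ ($Q{\left(V \right)} = \sqrt{V + \frac{1}{5}} = \sqrt{\frac{1}{5} + V}$)
$Q{\left(1 \right)} P C = \frac{\sqrt{5 + 25 \cdot 1}}{5} \left(- \frac{37}{3}\right) \left(-10\right) = \frac{\sqrt{5 + 25}}{5} \left(- \frac{37}{3}\right) \left(-10\right) = \frac{\sqrt{30}}{5} \left(- \frac{37}{3}\right) \left(-10\right) = - \frac{37 \sqrt{30}}{15} \left(-10\right) = \frac{74 \sqrt{30}}{3}$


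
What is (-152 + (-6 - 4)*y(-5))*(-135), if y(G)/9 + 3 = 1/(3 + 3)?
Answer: -13905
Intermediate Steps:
y(G) = -51/2 (y(G) = -27 + 9/(3 + 3) = -27 + 9/6 = -27 + 9*(1/6) = -27 + 3/2 = -51/2)
(-152 + (-6 - 4)*y(-5))*(-135) = (-152 + (-6 - 4)*(-51/2))*(-135) = (-152 - 10*(-51/2))*(-135) = (-152 + 255)*(-135) = 103*(-135) = -13905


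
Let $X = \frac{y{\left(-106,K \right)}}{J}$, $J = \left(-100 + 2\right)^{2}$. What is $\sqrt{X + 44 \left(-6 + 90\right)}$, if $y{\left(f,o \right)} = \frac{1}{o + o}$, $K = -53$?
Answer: $\frac{\sqrt{398837370518}}{10388} \approx 60.795$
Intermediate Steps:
$y{\left(f,o \right)} = \frac{1}{2 o}$
$J = 9604$ ($J = \left(-98\right)^{2} = 9604$)
$X = - \frac{1}{1018024}$ ($X = \frac{\frac{1}{2} \frac{1}{-53}}{9604} = \frac{1}{2} \left(- \frac{1}{53}\right) \frac{1}{9604} = \left(- \frac{1}{106}\right) \frac{1}{9604} = - \frac{1}{1018024} \approx -9.8229 \cdot 10^{-7}$)
$\sqrt{X + 44 \left(-6 + 90\right)} = \sqrt{- \frac{1}{1018024} + 44 \left(-6 + 90\right)} = \sqrt{- \frac{1}{1018024} + 44 \cdot 84} = \sqrt{- \frac{1}{1018024} + 3696} = \sqrt{\frac{3762616703}{1018024}} = \frac{\sqrt{398837370518}}{10388}$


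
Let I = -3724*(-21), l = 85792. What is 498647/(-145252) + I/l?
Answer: -280541393/111263032 ≈ -2.5214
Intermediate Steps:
I = 78204
498647/(-145252) + I/l = 498647/(-145252) + 78204/85792 = 498647*(-1/145252) + 78204*(1/85792) = -498647/145252 + 2793/3064 = -280541393/111263032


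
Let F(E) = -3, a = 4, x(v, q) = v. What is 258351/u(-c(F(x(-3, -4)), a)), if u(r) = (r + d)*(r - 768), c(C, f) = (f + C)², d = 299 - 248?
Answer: -258351/38450 ≈ -6.7191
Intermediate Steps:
d = 51
c(C, f) = (C + f)²
u(r) = (-768 + r)*(51 + r) (u(r) = (r + 51)*(r - 768) = (51 + r)*(-768 + r) = (-768 + r)*(51 + r))
258351/u(-c(F(x(-3, -4)), a)) = 258351/(-39168 + (-(-3 + 4)²)² - (-717)*(-3 + 4)²) = 258351/(-39168 + (-1*1²)² - (-717)*1²) = 258351/(-39168 + (-1*1)² - (-717)) = 258351/(-39168 + (-1)² - 717*(-1)) = 258351/(-39168 + 1 + 717) = 258351/(-38450) = 258351*(-1/38450) = -258351/38450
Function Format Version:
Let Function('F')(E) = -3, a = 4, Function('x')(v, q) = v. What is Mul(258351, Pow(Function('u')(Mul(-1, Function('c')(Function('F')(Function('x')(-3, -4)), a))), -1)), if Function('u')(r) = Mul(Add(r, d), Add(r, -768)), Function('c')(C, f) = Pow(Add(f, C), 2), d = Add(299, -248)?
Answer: Rational(-258351, 38450) ≈ -6.7191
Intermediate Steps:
d = 51
Function('c')(C, f) = Pow(Add(C, f), 2)
Function('u')(r) = Mul(Add(-768, r), Add(51, r)) (Function('u')(r) = Mul(Add(r, 51), Add(r, -768)) = Mul(Add(51, r), Add(-768, r)) = Mul(Add(-768, r), Add(51, r)))
Mul(258351, Pow(Function('u')(Mul(-1, Function('c')(Function('F')(Function('x')(-3, -4)), a))), -1)) = Mul(258351, Pow(Add(-39168, Pow(Mul(-1, Pow(Add(-3, 4), 2)), 2), Mul(-717, Mul(-1, Pow(Add(-3, 4), 2)))), -1)) = Mul(258351, Pow(Add(-39168, Pow(Mul(-1, Pow(1, 2)), 2), Mul(-717, Mul(-1, Pow(1, 2)))), -1)) = Mul(258351, Pow(Add(-39168, Pow(Mul(-1, 1), 2), Mul(-717, Mul(-1, 1))), -1)) = Mul(258351, Pow(Add(-39168, Pow(-1, 2), Mul(-717, -1)), -1)) = Mul(258351, Pow(Add(-39168, 1, 717), -1)) = Mul(258351, Pow(-38450, -1)) = Mul(258351, Rational(-1, 38450)) = Rational(-258351, 38450)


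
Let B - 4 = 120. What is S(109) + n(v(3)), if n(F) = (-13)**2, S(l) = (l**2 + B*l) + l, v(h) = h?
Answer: 25675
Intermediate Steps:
B = 124 (B = 4 + 120 = 124)
S(l) = l**2 + 125*l (S(l) = (l**2 + 124*l) + l = l**2 + 125*l)
n(F) = 169
S(109) + n(v(3)) = 109*(125 + 109) + 169 = 109*234 + 169 = 25506 + 169 = 25675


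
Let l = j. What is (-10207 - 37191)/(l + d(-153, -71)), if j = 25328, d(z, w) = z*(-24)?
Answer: -23699/14500 ≈ -1.6344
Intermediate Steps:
d(z, w) = -24*z
l = 25328
(-10207 - 37191)/(l + d(-153, -71)) = (-10207 - 37191)/(25328 - 24*(-153)) = -47398/(25328 + 3672) = -47398/29000 = -47398*1/29000 = -23699/14500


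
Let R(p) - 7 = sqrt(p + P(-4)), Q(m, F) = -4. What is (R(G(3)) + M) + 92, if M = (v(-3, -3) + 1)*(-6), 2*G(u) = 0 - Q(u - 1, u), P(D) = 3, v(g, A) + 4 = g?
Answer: 135 + sqrt(5) ≈ 137.24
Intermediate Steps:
v(g, A) = -4 + g
G(u) = 2 (G(u) = (0 - 1*(-4))/2 = (0 + 4)/2 = (1/2)*4 = 2)
M = 36 (M = ((-4 - 3) + 1)*(-6) = (-7 + 1)*(-6) = -6*(-6) = 36)
R(p) = 7 + sqrt(3 + p) (R(p) = 7 + sqrt(p + 3) = 7 + sqrt(3 + p))
(R(G(3)) + M) + 92 = ((7 + sqrt(3 + 2)) + 36) + 92 = ((7 + sqrt(5)) + 36) + 92 = (43 + sqrt(5)) + 92 = 135 + sqrt(5)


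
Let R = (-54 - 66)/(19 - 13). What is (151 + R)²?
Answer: 17161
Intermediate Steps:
R = -20 (R = -120/6 = -120*⅙ = -20)
(151 + R)² = (151 - 20)² = 131² = 17161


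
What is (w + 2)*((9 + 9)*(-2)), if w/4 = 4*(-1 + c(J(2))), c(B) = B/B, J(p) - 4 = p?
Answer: -72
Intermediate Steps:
J(p) = 4 + p
c(B) = 1
w = 0 (w = 4*(4*(-1 + 1)) = 4*(4*0) = 4*0 = 0)
(w + 2)*((9 + 9)*(-2)) = (0 + 2)*((9 + 9)*(-2)) = 2*(18*(-2)) = 2*(-36) = -72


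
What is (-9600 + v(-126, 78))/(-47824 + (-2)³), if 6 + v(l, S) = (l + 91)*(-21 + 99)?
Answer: 514/1993 ≈ 0.25790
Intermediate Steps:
v(l, S) = 7092 + 78*l (v(l, S) = -6 + (l + 91)*(-21 + 99) = -6 + (91 + l)*78 = -6 + (7098 + 78*l) = 7092 + 78*l)
(-9600 + v(-126, 78))/(-47824 + (-2)³) = (-9600 + (7092 + 78*(-126)))/(-47824 + (-2)³) = (-9600 + (7092 - 9828))/(-47824 - 8) = (-9600 - 2736)/(-47832) = -12336*(-1/47832) = 514/1993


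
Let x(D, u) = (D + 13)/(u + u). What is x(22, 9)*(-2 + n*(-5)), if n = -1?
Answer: 35/6 ≈ 5.8333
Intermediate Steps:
x(D, u) = (13 + D)/(2*u) (x(D, u) = (13 + D)/((2*u)) = (13 + D)*(1/(2*u)) = (13 + D)/(2*u))
x(22, 9)*(-2 + n*(-5)) = ((½)*(13 + 22)/9)*(-2 - 1*(-5)) = ((½)*(⅑)*35)*(-2 + 5) = (35/18)*3 = 35/6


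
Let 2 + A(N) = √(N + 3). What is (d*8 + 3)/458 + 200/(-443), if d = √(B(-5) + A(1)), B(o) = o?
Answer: -90271/202894 + 4*I*√5/229 ≈ -0.44492 + 0.039058*I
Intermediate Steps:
A(N) = -2 + √(3 + N) (A(N) = -2 + √(N + 3) = -2 + √(3 + N))
d = I*√5 (d = √(-5 + (-2 + √(3 + 1))) = √(-5 + (-2 + √4)) = √(-5 + (-2 + 2)) = √(-5 + 0) = √(-5) = I*√5 ≈ 2.2361*I)
(d*8 + 3)/458 + 200/(-443) = ((I*√5)*8 + 3)/458 + 200/(-443) = (8*I*√5 + 3)*(1/458) + 200*(-1/443) = (3 + 8*I*√5)*(1/458) - 200/443 = (3/458 + 4*I*√5/229) - 200/443 = -90271/202894 + 4*I*√5/229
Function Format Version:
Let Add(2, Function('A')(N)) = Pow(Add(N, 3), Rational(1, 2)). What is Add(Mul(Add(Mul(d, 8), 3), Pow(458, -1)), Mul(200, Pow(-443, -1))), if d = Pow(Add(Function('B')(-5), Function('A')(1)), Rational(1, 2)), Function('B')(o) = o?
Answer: Add(Rational(-90271, 202894), Mul(Rational(4, 229), I, Pow(5, Rational(1, 2)))) ≈ Add(-0.44492, Mul(0.039058, I))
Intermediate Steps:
Function('A')(N) = Add(-2, Pow(Add(3, N), Rational(1, 2))) (Function('A')(N) = Add(-2, Pow(Add(N, 3), Rational(1, 2))) = Add(-2, Pow(Add(3, N), Rational(1, 2))))
d = Mul(I, Pow(5, Rational(1, 2))) (d = Pow(Add(-5, Add(-2, Pow(Add(3, 1), Rational(1, 2)))), Rational(1, 2)) = Pow(Add(-5, Add(-2, Pow(4, Rational(1, 2)))), Rational(1, 2)) = Pow(Add(-5, Add(-2, 2)), Rational(1, 2)) = Pow(Add(-5, 0), Rational(1, 2)) = Pow(-5, Rational(1, 2)) = Mul(I, Pow(5, Rational(1, 2))) ≈ Mul(2.2361, I))
Add(Mul(Add(Mul(d, 8), 3), Pow(458, -1)), Mul(200, Pow(-443, -1))) = Add(Mul(Add(Mul(Mul(I, Pow(5, Rational(1, 2))), 8), 3), Pow(458, -1)), Mul(200, Pow(-443, -1))) = Add(Mul(Add(Mul(8, I, Pow(5, Rational(1, 2))), 3), Rational(1, 458)), Mul(200, Rational(-1, 443))) = Add(Mul(Add(3, Mul(8, I, Pow(5, Rational(1, 2)))), Rational(1, 458)), Rational(-200, 443)) = Add(Add(Rational(3, 458), Mul(Rational(4, 229), I, Pow(5, Rational(1, 2)))), Rational(-200, 443)) = Add(Rational(-90271, 202894), Mul(Rational(4, 229), I, Pow(5, Rational(1, 2))))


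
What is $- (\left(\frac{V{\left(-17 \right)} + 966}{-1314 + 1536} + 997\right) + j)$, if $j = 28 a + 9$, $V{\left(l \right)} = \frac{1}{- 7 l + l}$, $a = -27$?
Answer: $- \frac{5759533}{22644} \approx -254.35$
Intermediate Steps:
$V{\left(l \right)} = - \frac{1}{6 l}$ ($V{\left(l \right)} = \frac{1}{\left(-6\right) l} = - \frac{1}{6 l}$)
$j = -747$ ($j = 28 \left(-27\right) + 9 = -756 + 9 = -747$)
$- (\left(\frac{V{\left(-17 \right)} + 966}{-1314 + 1536} + 997\right) + j) = - (\left(\frac{- \frac{1}{6 \left(-17\right)} + 966}{-1314 + 1536} + 997\right) - 747) = - (\left(\frac{\left(- \frac{1}{6}\right) \left(- \frac{1}{17}\right) + 966}{222} + 997\right) - 747) = - (\left(\left(\frac{1}{102} + 966\right) \frac{1}{222} + 997\right) - 747) = - (\left(\frac{98533}{102} \cdot \frac{1}{222} + 997\right) - 747) = - (\left(\frac{98533}{22644} + 997\right) - 747) = - (\frac{22674601}{22644} - 747) = \left(-1\right) \frac{5759533}{22644} = - \frac{5759533}{22644}$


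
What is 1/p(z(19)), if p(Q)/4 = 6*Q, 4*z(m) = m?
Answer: 1/114 ≈ 0.0087719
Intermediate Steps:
z(m) = m/4
p(Q) = 24*Q (p(Q) = 4*(6*Q) = 24*Q)
1/p(z(19)) = 1/(24*((1/4)*19)) = 1/(24*(19/4)) = 1/114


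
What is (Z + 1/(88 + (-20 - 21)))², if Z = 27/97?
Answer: 1865956/20784481 ≈ 0.089776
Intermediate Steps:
Z = 27/97 (Z = 27*(1/97) = 27/97 ≈ 0.27835)
(Z + 1/(88 + (-20 - 21)))² = (27/97 + 1/(88 + (-20 - 21)))² = (27/97 + 1/(88 - 41))² = (27/97 + 1/47)² = (1366/4559)² = 1865956/20784481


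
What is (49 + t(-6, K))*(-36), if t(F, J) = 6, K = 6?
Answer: -1980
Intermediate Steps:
(49 + t(-6, K))*(-36) = (49 + 6)*(-36) = 55*(-36) = -1980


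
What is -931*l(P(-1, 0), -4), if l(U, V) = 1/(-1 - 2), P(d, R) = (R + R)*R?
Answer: 931/3 ≈ 310.33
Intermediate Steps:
P(d, R) = 2*R**2 (P(d, R) = (2*R)*R = 2*R**2)
l(U, V) = -1/3 (l(U, V) = 1/(-3) = -1/3)
-931*l(P(-1, 0), -4) = -931*(-1/3) = 931/3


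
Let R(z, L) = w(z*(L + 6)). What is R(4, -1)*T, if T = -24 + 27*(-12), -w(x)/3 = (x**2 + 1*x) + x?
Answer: 459360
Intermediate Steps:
w(x) = -6*x - 3*x**2 (w(x) = -3*((x**2 + 1*x) + x) = -3*((x**2 + x) + x) = -3*((x + x**2) + x) = -3*(x**2 + 2*x) = -6*x - 3*x**2)
T = -348 (T = -24 - 324 = -348)
R(z, L) = -3*z*(2 + z*(6 + L))*(6 + L) (R(z, L) = -3*z*(L + 6)*(2 + z*(L + 6)) = -3*z*(6 + L)*(2 + z*(6 + L)) = -3*z*(2 + z*(6 + L))*(6 + L))
R(4, -1)*T = -3*4*(2 + 4*(6 - 1))*(6 - 1)*(-348) = -3*4*(2 + 4*5)*5*(-348) = -3*4*(2 + 20)*5*(-348) = -3*4*22*5*(-348) = -1320*(-348) = 459360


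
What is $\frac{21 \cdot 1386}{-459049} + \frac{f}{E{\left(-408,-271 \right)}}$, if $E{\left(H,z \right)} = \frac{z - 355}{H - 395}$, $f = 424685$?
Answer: $\frac{156545815105339}{287364674} \approx 5.4476 \cdot 10^{5}$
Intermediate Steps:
$E{\left(H,z \right)} = \frac{-355 + z}{-395 + H}$
$\frac{21 \cdot 1386}{-459049} + \frac{f}{E{\left(-408,-271 \right)}} = \frac{21 \cdot 1386}{-459049} + \frac{424685}{\frac{1}{-395 - 408} \left(-355 - 271\right)} = 29106 \left(- \frac{1}{459049}\right) + \frac{424685}{\frac{1}{-803} \left(-626\right)} = - \frac{29106}{459049} + \frac{424685}{\left(- \frac{1}{803}\right) \left(-626\right)} = - \frac{29106}{459049} + \frac{424685}{\frac{626}{803}} = - \frac{29106}{459049} + 424685 \cdot \frac{803}{626} = - \frac{29106}{459049} + \frac{341022055}{626} = \frac{156545815105339}{287364674}$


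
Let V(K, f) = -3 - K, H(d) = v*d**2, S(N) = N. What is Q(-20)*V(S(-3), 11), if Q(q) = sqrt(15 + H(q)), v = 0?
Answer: 0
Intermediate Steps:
H(d) = 0 (H(d) = 0*d**2 = 0)
Q(q) = sqrt(15) (Q(q) = sqrt(15 + 0) = sqrt(15))
Q(-20)*V(S(-3), 11) = sqrt(15)*(-3 - 1*(-3)) = sqrt(15)*(-3 + 3) = sqrt(15)*0 = 0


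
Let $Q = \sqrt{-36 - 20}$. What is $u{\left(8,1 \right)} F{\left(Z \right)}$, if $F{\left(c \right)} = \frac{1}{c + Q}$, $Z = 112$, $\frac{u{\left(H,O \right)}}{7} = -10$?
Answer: $- \frac{28}{45} + \frac{i \sqrt{14}}{90} \approx -0.62222 + 0.041574 i$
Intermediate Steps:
$Q = 2 i \sqrt{14}$ ($Q = \sqrt{-36 - 20} = \sqrt{-56} = 2 i \sqrt{14} \approx 7.4833 i$)
$u{\left(H,O \right)} = -70$ ($u{\left(H,O \right)} = 7 \left(-10\right) = -70$)
$F{\left(c \right)} = \frac{1}{c + 2 i \sqrt{14}}$
$u{\left(8,1 \right)} F{\left(Z \right)} = - \frac{70}{112 + 2 i \sqrt{14}}$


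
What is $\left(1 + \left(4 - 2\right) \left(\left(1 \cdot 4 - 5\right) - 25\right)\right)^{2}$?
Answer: $2601$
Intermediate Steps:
$\left(1 + \left(4 - 2\right) \left(\left(1 \cdot 4 - 5\right) - 25\right)\right)^{2} = \left(1 + 2 \left(\left(4 - 5\right) - 25\right)\right)^{2} = \left(1 + 2 \left(-1 - 25\right)\right)^{2} = \left(1 + 2 \left(-26\right)\right)^{2} = \left(1 - 52\right)^{2} = \left(-51\right)^{2} = 2601$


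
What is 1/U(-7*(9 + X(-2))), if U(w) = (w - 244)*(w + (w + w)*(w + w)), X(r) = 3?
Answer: -1/9229920 ≈ -1.0834e-7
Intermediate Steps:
U(w) = (-244 + w)*(w + 4*w²) (U(w) = (-244 + w)*(w + (2*w)*(2*w)) = (-244 + w)*(w + 4*w²))
1/U(-7*(9 + X(-2))) = 1/((-7*(9 + 3))*(-244 - (-6825)*(9 + 3) + 4*(-7*(9 + 3))²)) = 1/((-7*12)*(-244 - (-6825)*12 + 4*(-7*12)²)) = 1/(-84*(-244 - 975*(-84) + 4*(-84)²)) = 1/(-84*(-244 + 81900 + 4*7056)) = 1/(-84*(-244 + 81900 + 28224)) = 1/(-84*109880) = 1/(-9229920) = -1/9229920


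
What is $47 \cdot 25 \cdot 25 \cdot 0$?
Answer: $0$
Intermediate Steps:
$47 \cdot 25 \cdot 25 \cdot 0 = 1175 \cdot 0 = 0$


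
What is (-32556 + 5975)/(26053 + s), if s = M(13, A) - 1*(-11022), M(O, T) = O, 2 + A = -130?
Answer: -1399/1952 ≈ -0.71670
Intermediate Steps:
A = -132 (A = -2 - 130 = -132)
s = 11035 (s = 13 - 1*(-11022) = 13 + 11022 = 11035)
(-32556 + 5975)/(26053 + s) = (-32556 + 5975)/(26053 + 11035) = -26581/37088 = -26581*1/37088 = -1399/1952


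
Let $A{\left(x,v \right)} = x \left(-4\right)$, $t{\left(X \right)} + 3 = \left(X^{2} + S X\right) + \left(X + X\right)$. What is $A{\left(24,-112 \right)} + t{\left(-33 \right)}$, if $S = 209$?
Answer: $-5973$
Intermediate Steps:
$t{\left(X \right)} = -3 + X^{2} + 211 X$ ($t{\left(X \right)} = -3 + \left(\left(X^{2} + 209 X\right) + \left(X + X\right)\right) = -3 + \left(\left(X^{2} + 209 X\right) + 2 X\right) = -3 + \left(X^{2} + 211 X\right) = -3 + X^{2} + 211 X$)
$A{\left(x,v \right)} = - 4 x$
$A{\left(24,-112 \right)} + t{\left(-33 \right)} = \left(-4\right) 24 + \left(-3 + \left(-33\right)^{2} + 211 \left(-33\right)\right) = -96 - 5877 = -5973$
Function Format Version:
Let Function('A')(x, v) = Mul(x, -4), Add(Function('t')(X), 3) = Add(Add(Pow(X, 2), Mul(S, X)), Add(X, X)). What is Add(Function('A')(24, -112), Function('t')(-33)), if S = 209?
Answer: -5973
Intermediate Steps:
Function('t')(X) = Add(-3, Pow(X, 2), Mul(211, X)) (Function('t')(X) = Add(-3, Add(Add(Pow(X, 2), Mul(209, X)), Add(X, X))) = Add(-3, Add(Add(Pow(X, 2), Mul(209, X)), Mul(2, X))) = Add(-3, Add(Pow(X, 2), Mul(211, X))) = Add(-3, Pow(X, 2), Mul(211, X)))
Function('A')(x, v) = Mul(-4, x)
Add(Function('A')(24, -112), Function('t')(-33)) = Add(Mul(-4, 24), Add(-3, Pow(-33, 2), Mul(211, -33))) = Add(-96, Add(-3, 1089, -6963)) = Add(-96, -5877) = -5973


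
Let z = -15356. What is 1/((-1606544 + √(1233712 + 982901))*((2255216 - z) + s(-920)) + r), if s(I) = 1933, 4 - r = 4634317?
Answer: -3650883907033/13328941855424631319772764 - 15907535*√45237/13328941855424631319772764 ≈ -2.7416e-13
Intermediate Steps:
r = -4634313 (r = 4 - 1*4634317 = 4 - 4634317 = -4634313)
1/((-1606544 + √(1233712 + 982901))*((2255216 - z) + s(-920)) + r) = 1/((-1606544 + √(1233712 + 982901))*((2255216 - 1*(-15356)) + 1933) - 4634313) = 1/((-1606544 + √2216613)*((2255216 + 15356) + 1933) - 4634313) = 1/((-1606544 + 7*√45237)*(2270572 + 1933) - 4634313) = 1/((-1606544 + 7*√45237)*2272505 - 4634313) = 1/((-3650879272720 + 15907535*√45237) - 4634313) = 1/(-3650883907033 + 15907535*√45237)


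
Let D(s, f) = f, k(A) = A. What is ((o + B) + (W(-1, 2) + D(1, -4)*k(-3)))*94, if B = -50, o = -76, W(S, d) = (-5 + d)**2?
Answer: -9870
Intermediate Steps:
((o + B) + (W(-1, 2) + D(1, -4)*k(-3)))*94 = ((-76 - 50) + ((-5 + 2)**2 - 4*(-3)))*94 = (-126 + ((-3)**2 + 12))*94 = (-126 + (9 + 12))*94 = (-126 + 21)*94 = -105*94 = -9870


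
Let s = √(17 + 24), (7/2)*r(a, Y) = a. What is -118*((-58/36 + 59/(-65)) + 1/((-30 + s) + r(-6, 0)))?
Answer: 1665423739/5531175 + 5782*√41/47275 ≈ 301.88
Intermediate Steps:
r(a, Y) = 2*a/7
s = √41 ≈ 6.4031
-118*((-58/36 + 59/(-65)) + 1/((-30 + s) + r(-6, 0))) = -118*((-58/36 + 59/(-65)) + 1/((-30 + √41) + (2/7)*(-6))) = -118*((-58*1/36 + 59*(-1/65)) + 1/((-30 + √41) - 12/7)) = -118*((-29/18 - 59/65) + 1/(-222/7 + √41)) = -118*(-2947/1170 + 1/(-222/7 + √41)) = 173873/585 - 118/(-222/7 + √41)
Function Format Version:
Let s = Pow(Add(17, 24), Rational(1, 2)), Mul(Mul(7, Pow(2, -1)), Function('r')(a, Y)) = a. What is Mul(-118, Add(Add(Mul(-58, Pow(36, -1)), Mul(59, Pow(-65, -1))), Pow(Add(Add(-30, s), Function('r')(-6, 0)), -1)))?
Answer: Add(Rational(1665423739, 5531175), Mul(Rational(5782, 47275), Pow(41, Rational(1, 2)))) ≈ 301.88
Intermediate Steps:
Function('r')(a, Y) = Mul(Rational(2, 7), a)
s = Pow(41, Rational(1, 2)) ≈ 6.4031
Mul(-118, Add(Add(Mul(-58, Pow(36, -1)), Mul(59, Pow(-65, -1))), Pow(Add(Add(-30, s), Function('r')(-6, 0)), -1))) = Mul(-118, Add(Add(Mul(-58, Pow(36, -1)), Mul(59, Pow(-65, -1))), Pow(Add(Add(-30, Pow(41, Rational(1, 2))), Mul(Rational(2, 7), -6)), -1))) = Mul(-118, Add(Add(Mul(-58, Rational(1, 36)), Mul(59, Rational(-1, 65))), Pow(Add(Add(-30, Pow(41, Rational(1, 2))), Rational(-12, 7)), -1))) = Mul(-118, Add(Add(Rational(-29, 18), Rational(-59, 65)), Pow(Add(Rational(-222, 7), Pow(41, Rational(1, 2))), -1))) = Mul(-118, Add(Rational(-2947, 1170), Pow(Add(Rational(-222, 7), Pow(41, Rational(1, 2))), -1))) = Add(Rational(173873, 585), Mul(-118, Pow(Add(Rational(-222, 7), Pow(41, Rational(1, 2))), -1)))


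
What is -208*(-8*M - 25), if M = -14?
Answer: -18096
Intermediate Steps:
-208*(-8*M - 25) = -208*(-8*(-14) - 25) = -208*(112 - 25) = -208*87 = -18096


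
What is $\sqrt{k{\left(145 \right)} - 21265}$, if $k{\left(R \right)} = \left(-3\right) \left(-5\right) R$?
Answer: $i \sqrt{19090} \approx 138.17 i$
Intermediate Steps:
$k{\left(R \right)} = 15 R$
$\sqrt{k{\left(145 \right)} - 21265} = \sqrt{15 \cdot 145 - 21265} = \sqrt{2175 - 21265} = \sqrt{-19090} = i \sqrt{19090}$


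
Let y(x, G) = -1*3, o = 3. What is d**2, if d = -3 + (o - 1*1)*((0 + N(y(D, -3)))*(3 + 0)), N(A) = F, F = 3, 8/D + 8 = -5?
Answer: 225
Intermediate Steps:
D = -8/13 (D = 8/(-8 - 5) = 8/(-13) = 8*(-1/13) = -8/13 ≈ -0.61539)
y(x, G) = -3
N(A) = 3
d = 15 (d = -3 + (3 - 1*1)*((0 + 3)*(3 + 0)) = -3 + (3 - 1)*(3*3) = -3 + 2*9 = -3 + 18 = 15)
d**2 = 15**2 = 225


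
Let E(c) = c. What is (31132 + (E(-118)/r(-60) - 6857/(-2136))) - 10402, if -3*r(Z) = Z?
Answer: 221367673/10680 ≈ 20727.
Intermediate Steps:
r(Z) = -Z/3
(31132 + (E(-118)/r(-60) - 6857/(-2136))) - 10402 = (31132 + (-118/((-⅓*(-60))) - 6857/(-2136))) - 10402 = (31132 + (-118/20 - 6857*(-1/2136))) - 10402 = (31132 + (-118*1/20 + 6857/2136)) - 10402 = (31132 + (-59/10 + 6857/2136)) - 10402 = (31132 - 28727/10680) - 10402 = 332461033/10680 - 10402 = 221367673/10680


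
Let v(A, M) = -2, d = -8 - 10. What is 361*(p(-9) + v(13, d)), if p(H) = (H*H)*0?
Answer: -722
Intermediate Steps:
d = -18
p(H) = 0 (p(H) = H**2*0 = 0)
361*(p(-9) + v(13, d)) = 361*(0 - 2) = 361*(-2) = -722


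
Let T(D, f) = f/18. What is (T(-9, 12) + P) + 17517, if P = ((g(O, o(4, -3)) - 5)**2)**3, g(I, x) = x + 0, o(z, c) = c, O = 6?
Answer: 838985/3 ≈ 2.7966e+5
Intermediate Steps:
T(D, f) = f/18 (T(D, f) = f*(1/18) = f/18)
g(I, x) = x
P = 262144 (P = ((-3 - 5)**2)**3 = ((-8)**2)**3 = 64**3 = 262144)
(T(-9, 12) + P) + 17517 = ((1/18)*12 + 262144) + 17517 = (2/3 + 262144) + 17517 = 786434/3 + 17517 = 838985/3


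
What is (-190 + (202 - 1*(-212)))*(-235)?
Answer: -52640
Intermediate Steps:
(-190 + (202 - 1*(-212)))*(-235) = (-190 + (202 + 212))*(-235) = (-190 + 414)*(-235) = 224*(-235) = -52640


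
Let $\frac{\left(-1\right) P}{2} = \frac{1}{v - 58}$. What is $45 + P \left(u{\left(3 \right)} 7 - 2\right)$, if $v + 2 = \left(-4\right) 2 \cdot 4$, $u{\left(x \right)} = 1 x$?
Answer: $\frac{2089}{46} \approx 45.413$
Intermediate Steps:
$u{\left(x \right)} = x$
$v = -34$ ($v = -2 + \left(-4\right) 2 \cdot 4 = -2 - 32 = -34$)
$P = \frac{1}{46}$ ($P = - \frac{2}{-34 - 58} = - \frac{2}{-92} = \left(-2\right) \left(- \frac{1}{92}\right) = \frac{1}{46} \approx 0.021739$)
$45 + P \left(u{\left(3 \right)} 7 - 2\right) = 45 + \frac{3 \cdot 7 - 2}{46} = 45 + \frac{21 - 2}{46} = 45 + \frac{1}{46} \cdot 19 = 45 + \frac{19}{46} = \frac{2089}{46}$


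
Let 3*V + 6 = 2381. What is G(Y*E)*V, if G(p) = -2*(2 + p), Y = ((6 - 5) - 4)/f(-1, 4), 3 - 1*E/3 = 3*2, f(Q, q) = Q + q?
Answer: -52250/3 ≈ -17417.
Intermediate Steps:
V = 2375/3 (V = -2 + (⅓)*2381 = -2 + 2381/3 = 2375/3 ≈ 791.67)
E = -9 (E = 9 - 9*2 = 9 - 3*6 = 9 - 18 = -9)
Y = -1 (Y = ((6 - 5) - 4)/(-1 + 4) = (1 - 4)/3 = -3*⅓ = -1)
G(p) = -4 - 2*p
G(Y*E)*V = (-4 - (-2)*(-9))*(2375/3) = (-4 - 2*9)*(2375/3) = (-4 - 18)*(2375/3) = -22*2375/3 = -52250/3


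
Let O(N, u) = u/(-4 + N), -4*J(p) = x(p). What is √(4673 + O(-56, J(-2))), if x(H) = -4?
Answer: √4205685/30 ≈ 68.359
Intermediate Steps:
J(p) = 1 (J(p) = -¼*(-4) = 1)
√(4673 + O(-56, J(-2))) = √(4673 + 1/(-4 - 56)) = √(4673 + 1/(-60)) = √(4673 + 1*(-1/60)) = √(4673 - 1/60) = √(280379/60) = √4205685/30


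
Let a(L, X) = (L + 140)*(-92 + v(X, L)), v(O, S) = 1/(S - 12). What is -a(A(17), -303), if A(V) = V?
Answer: 72063/5 ≈ 14413.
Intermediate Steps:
v(O, S) = 1/(-12 + S)
a(L, X) = (-92 + 1/(-12 + L))*(140 + L) (a(L, X) = (L + 140)*(-92 + 1/(-12 + L)) = (140 + L)*(-92 + 1/(-12 + L)) = (-92 + 1/(-12 + L))*(140 + L))
-a(A(17), -303) = -(154700 - 11775*17 - 92*17²)/(-12 + 17) = -(154700 - 200175 - 92*289)/5 = -(154700 - 200175 - 26588)/5 = -(-72063)/5 = -1*(-72063/5) = 72063/5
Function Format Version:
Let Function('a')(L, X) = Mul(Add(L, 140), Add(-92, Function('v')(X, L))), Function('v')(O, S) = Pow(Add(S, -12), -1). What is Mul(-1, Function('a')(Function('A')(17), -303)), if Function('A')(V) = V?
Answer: Rational(72063, 5) ≈ 14413.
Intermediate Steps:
Function('v')(O, S) = Pow(Add(-12, S), -1)
Function('a')(L, X) = Mul(Add(-92, Pow(Add(-12, L), -1)), Add(140, L)) (Function('a')(L, X) = Mul(Add(L, 140), Add(-92, Pow(Add(-12, L), -1))) = Mul(Add(140, L), Add(-92, Pow(Add(-12, L), -1))) = Mul(Add(-92, Pow(Add(-12, L), -1)), Add(140, L)))
Mul(-1, Function('a')(Function('A')(17), -303)) = Mul(-1, Mul(Pow(Add(-12, 17), -1), Add(154700, Mul(-11775, 17), Mul(-92, Pow(17, 2))))) = Mul(-1, Mul(Pow(5, -1), Add(154700, -200175, Mul(-92, 289)))) = Mul(-1, Mul(Rational(1, 5), Add(154700, -200175, -26588))) = Mul(-1, Mul(Rational(1, 5), -72063)) = Mul(-1, Rational(-72063, 5)) = Rational(72063, 5)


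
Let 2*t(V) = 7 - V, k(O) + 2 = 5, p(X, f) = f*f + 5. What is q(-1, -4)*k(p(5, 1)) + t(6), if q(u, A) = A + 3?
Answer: -5/2 ≈ -2.5000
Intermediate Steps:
p(X, f) = 5 + f**2 (p(X, f) = f**2 + 5 = 5 + f**2)
k(O) = 3 (k(O) = -2 + 5 = 3)
t(V) = 7/2 - V/2 (t(V) = (7 - V)/2 = 7/2 - V/2)
q(u, A) = 3 + A
q(-1, -4)*k(p(5, 1)) + t(6) = (3 - 4)*3 + (7/2 - 1/2*6) = -1*3 + (7/2 - 3) = -3 + 1/2 = -5/2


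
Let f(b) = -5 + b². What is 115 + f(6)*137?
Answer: 4362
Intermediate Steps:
115 + f(6)*137 = 115 + (-5 + 6²)*137 = 115 + (-5 + 36)*137 = 115 + 31*137 = 115 + 4247 = 4362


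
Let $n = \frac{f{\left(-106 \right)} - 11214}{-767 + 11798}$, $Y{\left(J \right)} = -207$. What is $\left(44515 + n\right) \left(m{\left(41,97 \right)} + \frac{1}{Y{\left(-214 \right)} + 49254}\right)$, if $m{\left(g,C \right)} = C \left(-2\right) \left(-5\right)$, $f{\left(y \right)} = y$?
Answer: $\frac{23361215861759195}{541037457} \approx 4.3179 \cdot 10^{7}$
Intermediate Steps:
$m{\left(g,C \right)} = 10 C$ ($m{\left(g,C \right)} = - 2 C \left(-5\right) = 10 C$)
$n = - \frac{11320}{11031}$ ($n = \frac{-106 - 11214}{-767 + 11798} = - \frac{11320}{11031} \approx -1.0262$)
$\left(44515 + n\right) \left(m{\left(41,97 \right)} + \frac{1}{Y{\left(-214 \right)} + 49254}\right) = \left(44515 - \frac{11320}{11031}\right) \left(10 \cdot 97 + \frac{1}{-207 + 49254}\right) = \frac{491033645 \left(970 + \frac{1}{49047}\right)}{11031} = \frac{491033645}{11031} \cdot \frac{47575591}{49047} = \frac{23361215861759195}{541037457}$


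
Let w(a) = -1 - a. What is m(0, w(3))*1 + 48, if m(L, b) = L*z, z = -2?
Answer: 48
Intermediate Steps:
m(L, b) = -2*L (m(L, b) = L*(-2) = -2*L)
m(0, w(3))*1 + 48 = -2*0*1 + 48 = 0*1 + 48 = 0 + 48 = 48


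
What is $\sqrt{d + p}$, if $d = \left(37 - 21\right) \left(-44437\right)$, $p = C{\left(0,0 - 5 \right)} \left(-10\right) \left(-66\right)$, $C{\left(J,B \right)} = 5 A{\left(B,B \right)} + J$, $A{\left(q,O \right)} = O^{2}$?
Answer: $2 i \sqrt{157123} \approx 792.78 i$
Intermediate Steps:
$C{\left(J,B \right)} = J + 5 B^{2}$ ($C{\left(J,B \right)} = 5 B^{2} + J = J + 5 B^{2}$)
$p = 82500$ ($p = \left(0 + 5 \left(0 - 5\right)^{2}\right) \left(-10\right) \left(-66\right) = \left(0 + 5 \left(-5\right)^{2}\right) \left(-10\right) \left(-66\right) = \left(0 + 5 \cdot 25\right) \left(-10\right) \left(-66\right) = \left(0 + 125\right) \left(-10\right) \left(-66\right) = 125 \left(-10\right) \left(-66\right) = \left(-1250\right) \left(-66\right) = 82500$)
$d = -710992$ ($d = \left(37 - 21\right) \left(-44437\right) = 16 \left(-44437\right) = -710992$)
$\sqrt{d + p} = \sqrt{-710992 + 82500} = \sqrt{-628492} = 2 i \sqrt{157123}$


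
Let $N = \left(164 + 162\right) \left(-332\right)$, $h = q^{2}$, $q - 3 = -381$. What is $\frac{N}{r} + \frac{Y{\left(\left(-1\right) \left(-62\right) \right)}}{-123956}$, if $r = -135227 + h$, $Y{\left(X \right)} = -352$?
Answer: $- \frac{176490928}{12488567} \approx -14.132$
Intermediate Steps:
$q = -378$ ($q = 3 - 381 = -378$)
$h = 142884$ ($h = \left(-378\right)^{2} = 142884$)
$N = -108232$ ($N = 326 \left(-332\right) = -108232$)
$r = 7657$ ($r = -135227 + 142884 = 7657$)
$\frac{N}{r} + \frac{Y{\left(\left(-1\right) \left(-62\right) \right)}}{-123956} = - \frac{108232}{7657} - \frac{352}{-123956} = \left(-108232\right) \frac{1}{7657} - - \frac{88}{30989} = - \frac{108232}{7657} + \frac{88}{30989} = - \frac{176490928}{12488567}$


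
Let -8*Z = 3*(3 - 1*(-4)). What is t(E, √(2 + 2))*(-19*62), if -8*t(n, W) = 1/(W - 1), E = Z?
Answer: 589/4 ≈ 147.25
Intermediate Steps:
Z = -21/8 (Z = -3*(3 - 1*(-4))/8 = -3*(3 + 4)/8 = -3*7/8 = -⅛*21 = -21/8 ≈ -2.6250)
E = -21/8 ≈ -2.6250
t(n, W) = -1/(8*(-1 + W)) (t(n, W) = -1/(8*(W - 1)) = -1/(8*(-1 + W)))
t(E, √(2 + 2))*(-19*62) = (-1/(-8 + 8*√(2 + 2)))*(-19*62) = -1/(-8 + 8*√4)*(-1178) = -1/(-8 + 8*2)*(-1178) = -1/(-8 + 16)*(-1178) = -1/8*(-1178) = -1*⅛*(-1178) = -⅛*(-1178) = 589/4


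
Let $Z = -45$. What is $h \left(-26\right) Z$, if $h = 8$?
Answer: $9360$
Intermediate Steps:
$h \left(-26\right) Z = 8 \left(-26\right) \left(-45\right) = \left(-208\right) \left(-45\right) = 9360$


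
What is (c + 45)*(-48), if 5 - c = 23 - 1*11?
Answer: -1824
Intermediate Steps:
c = -7 (c = 5 - (23 - 1*11) = 5 - (23 - 11) = 5 - 1*12 = 5 - 12 = -7)
(c + 45)*(-48) = (-7 + 45)*(-48) = 38*(-48) = -1824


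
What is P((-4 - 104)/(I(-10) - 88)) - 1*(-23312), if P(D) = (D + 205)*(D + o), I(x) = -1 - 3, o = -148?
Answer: -3681686/529 ≈ -6959.7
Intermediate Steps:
I(x) = -4
P(D) = (-148 + D)*(205 + D) (P(D) = (D + 205)*(D - 148) = (205 + D)*(-148 + D) = (-148 + D)*(205 + D))
P((-4 - 104)/(I(-10) - 88)) - 1*(-23312) = (-30340 + ((-4 - 104)/(-4 - 88))² + 57*((-4 - 104)/(-4 - 88))) - 1*(-23312) = (-30340 + (-108/(-92))² + 57*(-108/(-92))) + 23312 = (-30340 + (-108*(-1/92))² + 57*(-108*(-1/92))) + 23312 = (-30340 + (27/23)² + 57*(27/23)) + 23312 = (-30340 + 729/529 + 1539/23) + 23312 = -16013734/529 + 23312 = -3681686/529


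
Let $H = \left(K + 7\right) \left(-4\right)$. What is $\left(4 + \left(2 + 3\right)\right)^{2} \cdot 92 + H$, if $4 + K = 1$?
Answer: $7436$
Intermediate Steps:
$K = -3$ ($K = -4 + 1 = -3$)
$H = -16$ ($H = \left(-3 + 7\right) \left(-4\right) = 4 \left(-4\right) = -16$)
$\left(4 + \left(2 + 3\right)\right)^{2} \cdot 92 + H = \left(4 + \left(2 + 3\right)\right)^{2} \cdot 92 - 16 = \left(4 + 5\right)^{2} \cdot 92 - 16 = 9^{2} \cdot 92 - 16 = 81 \cdot 92 - 16 = 7452 - 16 = 7436$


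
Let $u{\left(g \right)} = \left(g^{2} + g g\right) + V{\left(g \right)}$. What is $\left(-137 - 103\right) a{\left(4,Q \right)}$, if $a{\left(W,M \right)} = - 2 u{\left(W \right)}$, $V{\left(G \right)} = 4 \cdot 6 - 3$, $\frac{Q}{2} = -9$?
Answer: $25440$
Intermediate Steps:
$Q = -18$ ($Q = 2 \left(-9\right) = -18$)
$V{\left(G \right)} = 21$ ($V{\left(G \right)} = 24 - 3 = 21$)
$u{\left(g \right)} = 21 + 2 g^{2}$ ($u{\left(g \right)} = \left(g^{2} + g g\right) + 21 = \left(g^{2} + g^{2}\right) + 21 = 2 g^{2} + 21 = 21 + 2 g^{2}$)
$a{\left(W,M \right)} = -42 - 4 W^{2}$ ($a{\left(W,M \right)} = - 2 \left(21 + 2 W^{2}\right) = -42 - 4 W^{2}$)
$\left(-137 - 103\right) a{\left(4,Q \right)} = \left(-137 - 103\right) \left(-42 - 4 \cdot 4^{2}\right) = - 240 \left(-42 - 64\right) = \left(-240\right) \left(-106\right) = 25440$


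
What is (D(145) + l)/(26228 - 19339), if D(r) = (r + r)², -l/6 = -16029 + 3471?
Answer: 159448/6889 ≈ 23.145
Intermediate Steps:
l = 75348 (l = -6*(-16029 + 3471) = -6*(-12558) = 75348)
D(r) = 4*r² (D(r) = (2*r)² = 4*r²)
(D(145) + l)/(26228 - 19339) = (4*145² + 75348)/(26228 - 19339) = (4*21025 + 75348)/6889 = (84100 + 75348)*(1/6889) = 159448*(1/6889) = 159448/6889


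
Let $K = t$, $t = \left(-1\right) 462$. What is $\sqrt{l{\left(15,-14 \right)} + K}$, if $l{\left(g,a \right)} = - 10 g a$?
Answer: $3 \sqrt{182} \approx 40.472$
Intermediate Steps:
$l{\left(g,a \right)} = - 10 a g$
$t = -462$
$K = -462$
$\sqrt{l{\left(15,-14 \right)} + K} = \sqrt{\left(-10\right) \left(-14\right) 15 - 462} = \sqrt{2100 - 462} = \sqrt{1638} = 3 \sqrt{182}$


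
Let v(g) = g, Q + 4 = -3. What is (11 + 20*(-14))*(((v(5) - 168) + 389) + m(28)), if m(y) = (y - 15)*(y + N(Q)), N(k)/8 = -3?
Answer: -74782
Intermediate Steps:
Q = -7 (Q = -4 - 3 = -7)
N(k) = -24 (N(k) = 8*(-3) = -24)
m(y) = (-24 + y)*(-15 + y) (m(y) = (y - 15)*(y - 24) = (-15 + y)*(-24 + y) = (-24 + y)*(-15 + y))
(11 + 20*(-14))*(((v(5) - 168) + 389) + m(28)) = (11 + 20*(-14))*(((5 - 168) + 389) + (360 + 28**2 - 39*28)) = (11 - 280)*((-163 + 389) + (360 + 784 - 1092)) = -269*(226 + 52) = -269*278 = -74782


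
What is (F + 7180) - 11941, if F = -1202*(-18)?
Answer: 16875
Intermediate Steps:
F = 21636
(F + 7180) - 11941 = (21636 + 7180) - 11941 = 28816 - 11941 = 16875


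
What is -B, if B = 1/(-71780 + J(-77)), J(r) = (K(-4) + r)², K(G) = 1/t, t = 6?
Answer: 36/2371559 ≈ 1.5180e-5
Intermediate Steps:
K(G) = ⅙ (K(G) = 1/6 = ⅙)
J(r) = (⅙ + r)²
B = -36/2371559 (B = 1/(-71780 + (1 + 6*(-77))²/36) = 1/(-71780 + (1 - 462)²/36) = 1/(-71780 + (1/36)*(-461)²) = 1/(-71780 + (1/36)*212521) = 1/(-71780 + 212521/36) = 1/(-2371559/36) = -36/2371559 ≈ -1.5180e-5)
-B = -1*(-36/2371559) = 36/2371559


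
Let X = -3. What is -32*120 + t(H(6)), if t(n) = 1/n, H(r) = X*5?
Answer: -57601/15 ≈ -3840.1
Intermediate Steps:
H(r) = -15 (H(r) = -3*5 = -15)
-32*120 + t(H(6)) = -32*120 + 1/(-15) = -3840 - 1/15 = -57601/15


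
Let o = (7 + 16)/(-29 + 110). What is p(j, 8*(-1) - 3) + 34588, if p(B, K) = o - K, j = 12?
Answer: 2802542/81 ≈ 34599.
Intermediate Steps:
o = 23/81 ≈ 0.28395
p(B, K) = 23/81 - K
p(j, 8*(-1) - 3) + 34588 = (23/81 - (8*(-1) - 3)) + 34588 = (23/81 - (-8 - 3)) + 34588 = (23/81 - 1*(-11)) + 34588 = (23/81 + 11) + 34588 = 914/81 + 34588 = 2802542/81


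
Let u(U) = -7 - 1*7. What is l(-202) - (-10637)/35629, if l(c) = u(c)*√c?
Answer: 967/3239 - 14*I*√202 ≈ 0.29855 - 198.98*I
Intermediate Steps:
u(U) = -14 (u(U) = -7 - 7 = -14)
l(c) = -14*√c
l(-202) - (-10637)/35629 = -14*I*√202 - (-10637)/35629 = -14*I*√202 - 1*(-967/3239) = -14*I*√202 + 967/3239 = 967/3239 - 14*I*√202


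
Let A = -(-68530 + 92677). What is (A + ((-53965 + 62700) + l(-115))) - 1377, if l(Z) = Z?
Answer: -16904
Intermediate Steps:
A = -24147 (A = -1*24147 = -24147)
(A + ((-53965 + 62700) + l(-115))) - 1377 = (-24147 + ((-53965 + 62700) - 115)) - 1377 = (-24147 + (8735 - 115)) - 1377 = (-24147 + 8620) - 1377 = -15527 - 1377 = -16904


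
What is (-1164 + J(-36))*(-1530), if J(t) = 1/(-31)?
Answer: 55210050/31 ≈ 1.7810e+6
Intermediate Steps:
J(t) = -1/31
(-1164 + J(-36))*(-1530) = (-1164 - 1/31)*(-1530) = -36085/31*(-1530) = 55210050/31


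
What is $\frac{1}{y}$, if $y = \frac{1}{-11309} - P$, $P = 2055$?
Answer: $- \frac{11309}{23239996} \approx -0.00048662$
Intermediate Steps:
$y = - \frac{23239996}{11309}$ ($y = \frac{1}{-11309} - 2055 = - \frac{1}{11309} - 2055 = - \frac{23239996}{11309} \approx -2055.0$)
$\frac{1}{y} = \frac{1}{- \frac{23239996}{11309}} = - \frac{11309}{23239996}$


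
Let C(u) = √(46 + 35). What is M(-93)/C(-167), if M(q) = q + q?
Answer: -62/3 ≈ -20.667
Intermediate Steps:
C(u) = 9 (C(u) = √81 = 9)
M(q) = 2*q
M(-93)/C(-167) = (2*(-93))/9 = -186*⅑ = -62/3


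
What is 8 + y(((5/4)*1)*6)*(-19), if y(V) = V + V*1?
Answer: -277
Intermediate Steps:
y(V) = 2*V (y(V) = V + V = 2*V)
8 + y(((5/4)*1)*6)*(-19) = 8 + (2*(((5/4)*1)*6))*(-19) = 8 + (2*((5/4)*6))*(-19) = 8 + (2*(15/2))*(-19) = 8 + 15*(-19) = 8 - 285 = -277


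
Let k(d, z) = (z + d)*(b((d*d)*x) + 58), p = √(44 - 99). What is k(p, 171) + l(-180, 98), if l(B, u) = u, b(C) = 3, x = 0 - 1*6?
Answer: 10529 + 61*I*√55 ≈ 10529.0 + 452.39*I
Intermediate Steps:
x = -6 (x = 0 - 6 = -6)
p = I*√55 (p = √(-55) = I*√55 ≈ 7.4162*I)
k(d, z) = 61*d + 61*z (k(d, z) = (z + d)*(3 + 58) = (d + z)*61 = 61*d + 61*z)
k(p, 171) + l(-180, 98) = (61*(I*√55) + 61*171) + 98 = (61*I*√55 + 10431) + 98 = (10431 + 61*I*√55) + 98 = 10529 + 61*I*√55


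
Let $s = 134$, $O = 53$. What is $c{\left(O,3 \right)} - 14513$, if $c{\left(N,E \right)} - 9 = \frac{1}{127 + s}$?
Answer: $- \frac{3785543}{261} \approx -14504.0$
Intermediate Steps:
$c{\left(N,E \right)} = \frac{2350}{261}$ ($c{\left(N,E \right)} = 9 + \frac{1}{127 + 134} = 9 + \frac{1}{261} = \frac{2350}{261}$)
$c{\left(O,3 \right)} - 14513 = \frac{2350}{261} - 14513 = - \frac{3785543}{261}$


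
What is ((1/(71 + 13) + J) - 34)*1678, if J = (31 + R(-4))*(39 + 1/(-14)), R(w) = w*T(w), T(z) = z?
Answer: 126550565/42 ≈ 3.0131e+6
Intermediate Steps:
R(w) = w**2 (R(w) = w*w = w**2)
J = 25615/14 (J = (31 + (-4)**2)*(39 + 1/(-14)) = (31 + 16)*(39 - 1/14) = 47*(545/14) = 25615/14 ≈ 1829.6)
((1/(71 + 13) + J) - 34)*1678 = ((1/(71 + 13) + 25615/14) - 34)*1678 = ((1/84 + 25615/14) - 34)*1678 = (153691/84 - 34)*1678 = (150835/84)*1678 = 126550565/42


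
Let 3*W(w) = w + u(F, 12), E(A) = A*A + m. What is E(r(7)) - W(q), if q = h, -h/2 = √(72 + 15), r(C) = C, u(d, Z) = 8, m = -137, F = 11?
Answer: -272/3 + 2*√87/3 ≈ -84.448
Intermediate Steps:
h = -2*√87 (h = -2*√(72 + 15) = -2*√87 ≈ -18.655)
E(A) = -137 + A² (E(A) = A*A - 137 = A² - 137 = -137 + A²)
q = -2*√87 ≈ -18.655
W(w) = 8/3 + w/3 (W(w) = (w + 8)/3 = (8 + w)/3 = 8/3 + w/3)
E(r(7)) - W(q) = (-137 + 7²) - (8/3 + (-2*√87)/3) = (-137 + 49) - (8/3 - 2*√87/3) = -88 + (-8/3 + 2*√87/3) = -272/3 + 2*√87/3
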